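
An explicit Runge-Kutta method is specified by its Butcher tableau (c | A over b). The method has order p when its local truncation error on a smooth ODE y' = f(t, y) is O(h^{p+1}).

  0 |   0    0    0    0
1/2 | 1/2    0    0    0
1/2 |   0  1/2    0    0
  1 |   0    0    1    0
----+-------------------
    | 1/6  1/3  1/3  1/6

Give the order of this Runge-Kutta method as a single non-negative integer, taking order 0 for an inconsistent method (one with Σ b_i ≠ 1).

b = (1/6, 1/3, 1/3, 1/6)
c = (0, 1/2, 1/2, 1)
Ac = (0, 0, 1/4, 1/2)
Σ b_i: 1/6·1 + 1/3·1 + 1/3·1 + 1/6·1 = 1 ✓
b·c: 1/3·1/2 + 1/3·1/2 + 1/6·1 = 1/2 ✓
b·c²: 1/3·1/4 + 1/3·1/4 + 1/6·1 = 1/3 ✓
b·Ac: 1/3·1/4 + 1/6·1/2 = 1/6 ✓
b·c³: 1/3·1/8 + 1/3·1/8 + 1/6·1 = 1/4 ✓
b·(c∘Ac): 1/3·1/8 + 1/6·1/2 = 1/8 ✓
b·Ac²: 1/3·1/8 + 1/6·1/4 = 1/12 ✓
b·A²c: 1/6·1/4 = 1/24 ✓; 4 stages ⇒ order 4.

4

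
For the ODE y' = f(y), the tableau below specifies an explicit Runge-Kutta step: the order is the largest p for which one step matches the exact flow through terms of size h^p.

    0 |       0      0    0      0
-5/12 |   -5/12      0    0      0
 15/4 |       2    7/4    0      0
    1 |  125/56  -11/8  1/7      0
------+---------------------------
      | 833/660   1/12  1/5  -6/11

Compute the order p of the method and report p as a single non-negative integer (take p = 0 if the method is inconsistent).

1

b = (833/660, 1/12, 1/5, -6/11)
c = (0, -5/12, 15/4, 1)
Ac = (0, 0, -35/48, 745/672)
Σ b_i: 833/660·1 + 1/12·1 + 1/5·1 + (-6/11)·1 = 1 ✓
b·c: 1/12·(-5/12) + 1/5·15/4 + (-6/11)·1 = 269/1584 ≠ 1/2 ⇒ order 1.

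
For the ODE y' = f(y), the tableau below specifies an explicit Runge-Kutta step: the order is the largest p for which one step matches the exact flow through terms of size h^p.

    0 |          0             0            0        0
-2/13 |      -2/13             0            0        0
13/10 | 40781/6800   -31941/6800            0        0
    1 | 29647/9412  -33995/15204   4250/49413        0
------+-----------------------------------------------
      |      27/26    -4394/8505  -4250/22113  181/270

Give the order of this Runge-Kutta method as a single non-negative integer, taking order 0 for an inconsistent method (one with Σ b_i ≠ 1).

b = (27/26, -4394/8505, -4250/22113, 181/270)
c = (0, -2/13, 13/10, 1)
Ac = (0, 0, 2457/3400, 165/362)
Σ b_i: 27/26·1 + (-4394/8505)·1 + (-4250/22113)·1 + 181/270·1 = 1 ✓
b·c: (-4394/8505)·(-2/13) + (-4250/22113)·13/10 + 181/270·1 = 1/2 ✓
b·c²: (-4394/8505)·4/169 + (-4250/22113)·169/100 + 181/270·1 = 1/3 ✓
b·Ac: (-4250/22113)·2457/3400 + 181/270·165/362 = 1/6 ✓
b·c³: (-4394/8505)·(-8/2197) + (-4250/22113)·2197/1000 + 181/270·1 = 1/4 ✓
b·(c∘Ac): (-4250/22113)·31941/34000 + 181/270·165/362 = 1/8 ✓
b·Ac²: (-4250/22113)·(-189/1700) + 181/270·435/4706 = 1/12 ✓
b·A²c: 181/270·45/724 = 1/24 ✓; 4 stages ⇒ order 4.

4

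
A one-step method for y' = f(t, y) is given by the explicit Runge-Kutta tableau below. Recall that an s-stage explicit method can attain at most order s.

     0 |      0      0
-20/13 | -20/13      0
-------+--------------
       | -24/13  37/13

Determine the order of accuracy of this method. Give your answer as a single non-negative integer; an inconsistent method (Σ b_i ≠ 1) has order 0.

1

b = (-24/13, 37/13)
c = (0, -20/13)
Σ b_i: (-24/13)·1 + 37/13·1 = 1 ✓
b·c: 37/13·(-20/13) = -740/169 ≠ 1/2 ⇒ order 1.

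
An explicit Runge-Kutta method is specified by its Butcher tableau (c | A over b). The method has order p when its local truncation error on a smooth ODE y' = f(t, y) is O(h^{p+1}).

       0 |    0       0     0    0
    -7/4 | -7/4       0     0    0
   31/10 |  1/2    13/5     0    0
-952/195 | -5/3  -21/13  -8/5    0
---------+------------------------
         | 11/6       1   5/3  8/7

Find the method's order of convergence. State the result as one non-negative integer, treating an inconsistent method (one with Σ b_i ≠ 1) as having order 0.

b = (11/6, 1, 5/3, 8/7)
c = (0, -7/4, 31/10, -952/195)
Ac = (0, 0, -91/20, -2773/1300)
Σ b_i: 11/6·1 + 1·1 + 5/3·1 + 8/7·1 = 79/14 ≠ 1 ⇒ order 0.

0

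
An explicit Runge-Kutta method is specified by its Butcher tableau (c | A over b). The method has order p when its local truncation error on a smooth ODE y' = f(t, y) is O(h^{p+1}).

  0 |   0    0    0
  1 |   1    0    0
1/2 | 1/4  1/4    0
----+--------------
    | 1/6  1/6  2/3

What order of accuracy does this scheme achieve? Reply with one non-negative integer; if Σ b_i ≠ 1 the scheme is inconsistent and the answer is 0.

3

b = (1/6, 1/6, 2/3)
c = (0, 1, 1/2)
Ac = (0, 0, 1/4)
Σ b_i: 1/6·1 + 1/6·1 + 2/3·1 = 1 ✓
b·c: 1/6·1 + 2/3·1/2 = 1/2 ✓
b·c²: 1/6·1 + 2/3·1/4 = 1/3 ✓
b·Ac: 2/3·1/4 = 1/6 ✓; 3 stages ⇒ order 3.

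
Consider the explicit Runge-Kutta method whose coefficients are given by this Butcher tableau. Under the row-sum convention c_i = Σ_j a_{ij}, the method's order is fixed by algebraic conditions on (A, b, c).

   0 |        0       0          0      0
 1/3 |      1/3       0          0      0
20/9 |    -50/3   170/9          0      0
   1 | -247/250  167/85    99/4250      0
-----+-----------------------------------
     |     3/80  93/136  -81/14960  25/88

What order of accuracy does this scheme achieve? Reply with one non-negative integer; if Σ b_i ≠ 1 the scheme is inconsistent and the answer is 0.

4

b = (3/80, 93/136, -81/14960, 25/88)
c = (0, 1/3, 20/9, 1)
Ac = (0, 0, 170/27, 53/75)
Σ b_i: 3/80·1 + 93/136·1 + (-81/14960)·1 + 25/88·1 = 1 ✓
b·c: 93/136·1/3 + (-81/14960)·20/9 + 25/88·1 = 1/2 ✓
b·c²: 93/136·1/9 + (-81/14960)·400/81 + 25/88·1 = 1/3 ✓
b·Ac: (-81/14960)·170/27 + 25/88·53/75 = 1/6 ✓
b·c³: 93/136·1/27 + (-81/14960)·8000/729 + 25/88·1 = 1/4 ✓
b·(c∘Ac): (-81/14960)·3400/243 + 25/88·53/75 = 1/8 ✓
b·Ac²: (-81/14960)·170/81 + 25/88·1/3 = 1/12 ✓
b·A²c: 25/88·11/75 = 1/24 ✓; 4 stages ⇒ order 4.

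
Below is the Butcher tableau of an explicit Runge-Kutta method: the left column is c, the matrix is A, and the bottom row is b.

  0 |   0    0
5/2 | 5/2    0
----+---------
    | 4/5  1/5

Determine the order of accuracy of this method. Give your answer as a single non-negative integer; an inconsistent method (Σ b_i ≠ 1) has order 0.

b = (4/5, 1/5)
c = (0, 5/2)
Σ b_i: 4/5·1 + 1/5·1 = 1 ✓
b·c: 1/5·5/2 = 1/2 ✓; 2 stages ⇒ order 2.

2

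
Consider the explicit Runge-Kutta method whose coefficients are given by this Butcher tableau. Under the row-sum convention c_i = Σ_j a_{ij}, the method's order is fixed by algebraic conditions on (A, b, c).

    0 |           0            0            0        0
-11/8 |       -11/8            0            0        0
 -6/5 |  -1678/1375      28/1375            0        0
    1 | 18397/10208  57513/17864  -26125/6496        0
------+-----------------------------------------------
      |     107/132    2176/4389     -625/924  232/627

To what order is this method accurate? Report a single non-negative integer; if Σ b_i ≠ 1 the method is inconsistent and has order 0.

b = (107/132, 2176/4389, -625/924, 232/627)
c = (0, -11/8, -6/5, 1)
Ac = (0, 0, -7/250, 741/1856)
Σ b_i: 107/132·1 + 2176/4389·1 + (-625/924)·1 + 232/627·1 = 1 ✓
b·c: 2176/4389·(-11/8) + (-625/924)·(-6/5) + 232/627·1 = 1/2 ✓
b·c²: 2176/4389·121/64 + (-625/924)·36/25 + 232/627·1 = 1/3 ✓
b·Ac: (-625/924)·(-7/250) + 232/627·741/1856 = 1/6 ✓
b·c³: 2176/4389·(-1331/512) + (-625/924)·(-216/125) + 232/627·1 = 1/4 ✓
b·(c∘Ac): (-625/924)·21/625 + 232/627·741/1856 = 1/8 ✓
b·Ac²: (-625/924)·77/2000 + 232/627·4389/14848 = 1/12 ✓
b·A²c: 232/627·209/1856 = 1/24 ✓; 4 stages ⇒ order 4.

4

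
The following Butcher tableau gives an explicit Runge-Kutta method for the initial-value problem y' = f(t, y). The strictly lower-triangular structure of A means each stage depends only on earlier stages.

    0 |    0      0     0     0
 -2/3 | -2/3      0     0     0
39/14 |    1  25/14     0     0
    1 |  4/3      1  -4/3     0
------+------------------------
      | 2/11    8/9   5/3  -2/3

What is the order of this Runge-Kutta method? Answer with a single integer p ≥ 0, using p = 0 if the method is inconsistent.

b = (2/11, 8/9, 5/3, -2/3)
c = (0, -2/3, 39/14, 1)
Ac = (0, 0, -25/21, -92/21)
Σ b_i: 2/11·1 + 8/9·1 + 5/3·1 + (-2/3)·1 = 205/99 ≠ 1 ⇒ order 0.

0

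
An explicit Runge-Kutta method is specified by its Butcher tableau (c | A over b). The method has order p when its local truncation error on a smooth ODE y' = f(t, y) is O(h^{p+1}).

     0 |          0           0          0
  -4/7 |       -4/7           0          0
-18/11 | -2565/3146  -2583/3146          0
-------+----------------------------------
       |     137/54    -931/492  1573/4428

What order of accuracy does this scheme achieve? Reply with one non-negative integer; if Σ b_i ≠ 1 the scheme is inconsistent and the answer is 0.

b = (137/54, -931/492, 1573/4428)
c = (0, -4/7, -18/11)
Ac = (0, 0, 738/1573)
Σ b_i: 137/54·1 + (-931/492)·1 + 1573/4428·1 = 1 ✓
b·c: (-931/492)·(-4/7) + 1573/4428·(-18/11) = 1/2 ✓
b·c²: (-931/492)·16/49 + 1573/4428·324/121 = 1/3 ✓
b·Ac: 1573/4428·738/1573 = 1/6 ✓; 3 stages ⇒ order 3.

3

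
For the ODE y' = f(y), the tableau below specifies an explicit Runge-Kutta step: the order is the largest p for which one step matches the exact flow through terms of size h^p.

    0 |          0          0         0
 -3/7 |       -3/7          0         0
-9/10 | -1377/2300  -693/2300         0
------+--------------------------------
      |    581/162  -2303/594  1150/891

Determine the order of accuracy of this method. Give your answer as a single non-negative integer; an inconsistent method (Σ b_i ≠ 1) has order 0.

3

b = (581/162, -2303/594, 1150/891)
c = (0, -3/7, -9/10)
Ac = (0, 0, 297/2300)
Σ b_i: 581/162·1 + (-2303/594)·1 + 1150/891·1 = 1 ✓
b·c: (-2303/594)·(-3/7) + 1150/891·(-9/10) = 1/2 ✓
b·c²: (-2303/594)·9/49 + 1150/891·81/100 = 1/3 ✓
b·Ac: 1150/891·297/2300 = 1/6 ✓; 3 stages ⇒ order 3.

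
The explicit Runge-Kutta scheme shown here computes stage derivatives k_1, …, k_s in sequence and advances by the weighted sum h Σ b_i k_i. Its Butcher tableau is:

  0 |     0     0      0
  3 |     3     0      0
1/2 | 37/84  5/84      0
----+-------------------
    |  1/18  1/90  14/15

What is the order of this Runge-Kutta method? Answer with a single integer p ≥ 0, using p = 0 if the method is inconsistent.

3

b = (1/18, 1/90, 14/15)
c = (0, 3, 1/2)
Ac = (0, 0, 5/28)
Σ b_i: 1/18·1 + 1/90·1 + 14/15·1 = 1 ✓
b·c: 1/90·3 + 14/15·1/2 = 1/2 ✓
b·c²: 1/90·9 + 14/15·1/4 = 1/3 ✓
b·Ac: 14/15·5/28 = 1/6 ✓; 3 stages ⇒ order 3.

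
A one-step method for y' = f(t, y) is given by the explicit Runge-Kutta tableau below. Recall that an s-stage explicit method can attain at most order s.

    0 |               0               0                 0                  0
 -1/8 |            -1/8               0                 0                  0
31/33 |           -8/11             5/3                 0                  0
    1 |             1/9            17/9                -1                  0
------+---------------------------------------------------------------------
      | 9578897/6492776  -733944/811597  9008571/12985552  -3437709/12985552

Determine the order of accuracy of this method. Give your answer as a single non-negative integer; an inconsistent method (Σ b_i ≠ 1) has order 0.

b = (9578897/6492776, -733944/811597, 9008571/12985552, -3437709/12985552)
c = (0, -1/8, 31/33, 1)
Ac = (0, 0, -5/24, -931/792)
Σ b_i: 9578897/6492776·1 + (-733944/811597)·1 + 9008571/12985552·1 + (-3437709/12985552)·1 = 1 ✓
b·c: (-733944/811597)·(-1/8) + 9008571/12985552·31/33 + (-3437709/12985552)·1 = 1/2 ✓
b·c²: (-733944/811597)·1/64 + 9008571/12985552·961/1089 + (-3437709/12985552)·1 = 1/3 ✓
b·Ac: 9008571/12985552·(-5/24) + (-3437709/12985552)·(-931/792) = 1/6 ✓
b·c³: (-733944/811597)·(-1/512) + 9008571/12985552·29791/35937 + (-3437709/12985552)·1 = 1605042781/5142278592 ≠ 1/4 ⇒ order 3.
b·(c∘Ac): 9008571/12985552·(-155/792) + (-3437709/12985552)·(-931/792) = 9112013/51942208 ≠ 1/8
b·Ac²: 9008571/12985552·5/192 + (-3437709/12985552)·(-59447/69696) = 836030467/3428185728 ≠ 1/12
b·A²c: (-3437709/12985552)·5/24 = -5729515/103884416 ≠ 1/24

3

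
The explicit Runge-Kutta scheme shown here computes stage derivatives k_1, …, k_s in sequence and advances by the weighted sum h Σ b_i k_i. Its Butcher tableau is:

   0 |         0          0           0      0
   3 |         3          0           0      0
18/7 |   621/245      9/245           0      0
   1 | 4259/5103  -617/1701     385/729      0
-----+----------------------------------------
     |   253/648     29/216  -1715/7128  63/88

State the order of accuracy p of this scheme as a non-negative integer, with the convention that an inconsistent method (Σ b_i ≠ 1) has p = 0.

b = (253/648, 29/216, -1715/7128, 63/88)
c = (0, 3, 18/7, 1)
Ac = (0, 0, 27/245, 17/63)
Σ b_i: 253/648·1 + 29/216·1 + (-1715/7128)·1 + 63/88·1 = 1 ✓
b·c: 29/216·3 + (-1715/7128)·18/7 + 63/88·1 = 1/2 ✓
b·c²: 29/216·9 + (-1715/7128)·324/49 + 63/88·1 = 1/3 ✓
b·Ac: (-1715/7128)·27/245 + 63/88·17/63 = 1/6 ✓
b·c³: 29/216·27 + (-1715/7128)·5832/343 + 63/88·1 = 1/4 ✓
b·(c∘Ac): (-1715/7128)·486/1715 + 63/88·17/63 = 1/8 ✓
b·Ac²: (-1715/7128)·81/245 + 63/88·43/189 = 1/12 ✓
b·A²c: 63/88·11/189 = 1/24 ✓; 4 stages ⇒ order 4.

4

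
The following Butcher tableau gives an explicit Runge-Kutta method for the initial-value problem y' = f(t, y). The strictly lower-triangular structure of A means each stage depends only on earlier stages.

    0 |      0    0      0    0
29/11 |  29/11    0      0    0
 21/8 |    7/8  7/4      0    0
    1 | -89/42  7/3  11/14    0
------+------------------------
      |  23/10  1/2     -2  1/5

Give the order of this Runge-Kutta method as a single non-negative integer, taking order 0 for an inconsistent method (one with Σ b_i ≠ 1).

b = (23/10, 1/2, -2, 1/5)
c = (0, 29/11, 21/8, 1)
Ac = (0, 0, 203/44, 4337/528)
Σ b_i: 23/10·1 + 1/2·1 + (-2)·1 + 1/5·1 = 1 ✓
b·c: 1/2·29/11 + (-2)·21/8 + 1/5·1 = -821/220 ≠ 1/2 ⇒ order 1.

1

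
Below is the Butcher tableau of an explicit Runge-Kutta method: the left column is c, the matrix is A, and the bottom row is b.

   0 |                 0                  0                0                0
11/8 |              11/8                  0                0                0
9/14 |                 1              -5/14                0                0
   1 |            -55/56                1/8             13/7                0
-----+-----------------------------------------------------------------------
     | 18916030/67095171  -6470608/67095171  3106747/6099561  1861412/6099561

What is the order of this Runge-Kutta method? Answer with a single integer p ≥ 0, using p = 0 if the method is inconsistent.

b = (18916030/67095171, -6470608/67095171, 3106747/6099561, 1861412/6099561)
c = (0, 11/8, 9/14, 1)
Ac = (0, 0, -55/112, 4283/3136)
Σ b_i: 18916030/67095171·1 + (-6470608/67095171)·1 + 3106747/6099561·1 + 1861412/6099561·1 = 1 ✓
b·c: (-6470608/67095171)·11/8 + 3106747/6099561·9/14 + 1861412/6099561·1 = 1/2 ✓
b·c²: (-6470608/67095171)·121/64 + 3106747/6099561·81/196 + 1861412/6099561·1 = 1/3 ✓
b·Ac: 3106747/6099561·(-55/112) + 1861412/6099561·4283/3136 = 1/6 ✓
b·c³: (-6470608/67095171)·1331/512 + 3106747/6099561·729/2744 + 1861412/6099561·1 = 86433875/455433888 ≠ 1/4 ⇒ order 3.
b·(c∘Ac): 3106747/6099561·(-495/1568) + 1861412/6099561·4283/3136 = 49966817/195185952 ≠ 1/8
b·Ac²: 3106747/6099561·(-605/896) + 1861412/6099561·176287/175616 = -658283/17516688 ≠ 1/12
b·A²c: 1861412/6099561·(-715/784) = -522335/1876788 ≠ 1/24

3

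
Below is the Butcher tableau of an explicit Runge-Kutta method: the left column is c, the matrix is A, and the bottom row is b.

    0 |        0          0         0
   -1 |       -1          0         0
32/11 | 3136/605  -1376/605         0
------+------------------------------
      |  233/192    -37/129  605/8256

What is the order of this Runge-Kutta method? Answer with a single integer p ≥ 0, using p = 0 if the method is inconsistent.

b = (233/192, -37/129, 605/8256)
c = (0, -1, 32/11)
Ac = (0, 0, 1376/605)
Σ b_i: 233/192·1 + (-37/129)·1 + 605/8256·1 = 1 ✓
b·c: (-37/129)·(-1) + 605/8256·32/11 = 1/2 ✓
b·c²: (-37/129)·1 + 605/8256·1024/121 = 1/3 ✓
b·Ac: 605/8256·1376/605 = 1/6 ✓; 3 stages ⇒ order 3.

3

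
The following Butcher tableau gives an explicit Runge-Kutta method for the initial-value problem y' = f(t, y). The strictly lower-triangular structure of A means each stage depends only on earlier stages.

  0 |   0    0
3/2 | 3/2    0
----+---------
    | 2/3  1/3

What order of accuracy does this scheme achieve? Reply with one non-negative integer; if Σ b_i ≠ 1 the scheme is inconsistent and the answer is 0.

2

b = (2/3, 1/3)
c = (0, 3/2)
Σ b_i: 2/3·1 + 1/3·1 = 1 ✓
b·c: 1/3·3/2 = 1/2 ✓; 2 stages ⇒ order 2.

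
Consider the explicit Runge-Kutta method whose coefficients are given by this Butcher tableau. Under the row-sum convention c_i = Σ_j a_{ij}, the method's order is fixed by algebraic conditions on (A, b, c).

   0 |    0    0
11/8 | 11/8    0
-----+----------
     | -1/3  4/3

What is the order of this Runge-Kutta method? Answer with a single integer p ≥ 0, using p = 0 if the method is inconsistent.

1

b = (-1/3, 4/3)
c = (0, 11/8)
Σ b_i: (-1/3)·1 + 4/3·1 = 1 ✓
b·c: 4/3·11/8 = 11/6 ≠ 1/2 ⇒ order 1.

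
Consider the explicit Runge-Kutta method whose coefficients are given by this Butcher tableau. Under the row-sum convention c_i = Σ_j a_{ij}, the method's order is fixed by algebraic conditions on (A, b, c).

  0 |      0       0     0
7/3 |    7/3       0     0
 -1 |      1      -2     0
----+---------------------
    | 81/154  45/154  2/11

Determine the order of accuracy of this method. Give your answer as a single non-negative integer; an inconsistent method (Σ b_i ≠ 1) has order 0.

b = (81/154, 45/154, 2/11)
c = (0, 7/3, -1)
Ac = (0, 0, -14/3)
Σ b_i: 81/154·1 + 45/154·1 + 2/11·1 = 1 ✓
b·c: 45/154·7/3 + 2/11·(-1) = 1/2 ✓
b·c²: 45/154·49/9 + 2/11·1 = 39/22 ≠ 1/3 ⇒ order 2.
b·Ac: 2/11·(-14/3) = -28/33 ≠ 1/6

2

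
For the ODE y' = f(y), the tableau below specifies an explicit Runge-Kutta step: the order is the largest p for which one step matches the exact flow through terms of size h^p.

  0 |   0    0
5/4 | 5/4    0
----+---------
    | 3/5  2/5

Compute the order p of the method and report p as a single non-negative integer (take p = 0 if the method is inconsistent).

2

b = (3/5, 2/5)
c = (0, 5/4)
Σ b_i: 3/5·1 + 2/5·1 = 1 ✓
b·c: 2/5·5/4 = 1/2 ✓; 2 stages ⇒ order 2.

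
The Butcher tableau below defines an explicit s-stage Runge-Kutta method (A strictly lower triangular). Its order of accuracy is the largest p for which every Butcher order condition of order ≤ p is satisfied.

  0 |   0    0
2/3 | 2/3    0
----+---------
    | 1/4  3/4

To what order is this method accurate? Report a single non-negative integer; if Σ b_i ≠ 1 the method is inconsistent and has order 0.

b = (1/4, 3/4)
c = (0, 2/3)
Σ b_i: 1/4·1 + 3/4·1 = 1 ✓
b·c: 3/4·2/3 = 1/2 ✓; 2 stages ⇒ order 2.

2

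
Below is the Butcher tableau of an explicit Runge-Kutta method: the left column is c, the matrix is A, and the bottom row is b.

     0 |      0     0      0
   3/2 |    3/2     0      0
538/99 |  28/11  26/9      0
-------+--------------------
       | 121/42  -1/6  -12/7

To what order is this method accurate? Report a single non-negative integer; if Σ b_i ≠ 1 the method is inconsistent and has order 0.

b = (121/42, -1/6, -12/7)
c = (0, 3/2, 538/99)
Ac = (0, 0, 13/3)
Σ b_i: 121/42·1 + (-1/6)·1 + (-12/7)·1 = 1 ✓
b·c: (-1/6)·3/2 + (-12/7)·538/99 = -8839/924 ≠ 1/2 ⇒ order 1.

1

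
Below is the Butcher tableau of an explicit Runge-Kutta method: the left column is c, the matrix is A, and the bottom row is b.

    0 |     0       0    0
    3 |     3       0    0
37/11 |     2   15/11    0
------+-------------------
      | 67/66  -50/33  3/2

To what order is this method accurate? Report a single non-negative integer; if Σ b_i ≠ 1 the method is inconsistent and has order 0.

2

b = (67/66, -50/33, 3/2)
c = (0, 3, 37/11)
Ac = (0, 0, 45/11)
Σ b_i: 67/66·1 + (-50/33)·1 + 3/2·1 = 1 ✓
b·c: (-50/33)·3 + 3/2·37/11 = 1/2 ✓
b·c²: (-50/33)·9 + 3/2·1369/121 = 807/242 ≠ 1/3 ⇒ order 2.
b·Ac: 3/2·45/11 = 135/22 ≠ 1/6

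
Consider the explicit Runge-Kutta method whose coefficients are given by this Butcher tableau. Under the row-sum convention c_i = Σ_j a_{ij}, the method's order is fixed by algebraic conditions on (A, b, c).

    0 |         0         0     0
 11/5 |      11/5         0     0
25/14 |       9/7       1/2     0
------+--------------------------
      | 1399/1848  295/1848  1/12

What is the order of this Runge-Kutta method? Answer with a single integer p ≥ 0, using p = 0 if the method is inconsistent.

2

b = (1399/1848, 295/1848, 1/12)
c = (0, 11/5, 25/14)
Ac = (0, 0, 11/10)
Σ b_i: 1399/1848·1 + 295/1848·1 + 1/12·1 = 1 ✓
b·c: 295/1848·11/5 + 1/12·25/14 = 1/2 ✓
b·c²: 295/1848·121/25 + 1/12·625/196 = 12211/11760 ≠ 1/3 ⇒ order 2.
b·Ac: 1/12·11/10 = 11/120 ≠ 1/6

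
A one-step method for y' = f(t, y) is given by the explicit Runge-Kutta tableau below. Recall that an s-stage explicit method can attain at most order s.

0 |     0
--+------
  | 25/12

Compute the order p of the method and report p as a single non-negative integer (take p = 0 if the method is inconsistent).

0

b = (25/12)
c = (0)
Σ b_i: 25/12·1 = 25/12 ≠ 1 ⇒ order 0.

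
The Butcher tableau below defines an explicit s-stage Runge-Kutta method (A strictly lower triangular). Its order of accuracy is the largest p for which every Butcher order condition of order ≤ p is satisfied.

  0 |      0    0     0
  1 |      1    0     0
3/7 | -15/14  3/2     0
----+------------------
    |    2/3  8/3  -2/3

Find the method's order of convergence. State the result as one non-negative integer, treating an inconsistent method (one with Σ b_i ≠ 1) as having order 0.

0

b = (2/3, 8/3, -2/3)
c = (0, 1, 3/7)
Ac = (0, 0, 3/2)
Σ b_i: 2/3·1 + 8/3·1 + (-2/3)·1 = 8/3 ≠ 1 ⇒ order 0.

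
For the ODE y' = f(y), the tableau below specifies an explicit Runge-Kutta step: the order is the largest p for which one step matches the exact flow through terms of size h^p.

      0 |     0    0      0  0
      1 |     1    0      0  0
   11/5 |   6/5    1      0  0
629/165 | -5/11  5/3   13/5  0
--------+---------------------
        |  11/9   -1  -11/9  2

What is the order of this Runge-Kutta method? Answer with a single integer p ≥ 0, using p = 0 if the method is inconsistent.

1

b = (11/9, -1, -11/9, 2)
c = (0, 1, 11/5, 629/165)
Ac = (0, 0, 1, 554/75)
Σ b_i: 11/9·1 + (-1)·1 + (-11/9)·1 + 2·1 = 1 ✓
b·c: (-1)·1 + (-11/9)·11/5 + 2·629/165 = 1948/495 ≠ 1/2 ⇒ order 1.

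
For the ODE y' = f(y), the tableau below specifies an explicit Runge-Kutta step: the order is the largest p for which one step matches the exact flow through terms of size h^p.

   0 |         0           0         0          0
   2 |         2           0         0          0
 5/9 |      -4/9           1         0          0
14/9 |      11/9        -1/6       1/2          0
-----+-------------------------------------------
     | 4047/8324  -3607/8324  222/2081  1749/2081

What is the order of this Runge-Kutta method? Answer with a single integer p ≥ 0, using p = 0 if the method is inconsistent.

3

b = (4047/8324, -3607/8324, 222/2081, 1749/2081)
c = (0, 2, 5/9, 14/9)
Ac = (0, 0, 2, -1/18)
Σ b_i: 4047/8324·1 + (-3607/8324)·1 + 222/2081·1 + 1749/2081·1 = 1 ✓
b·c: (-3607/8324)·2 + 222/2081·5/9 + 1749/2081·14/9 = 1/2 ✓
b·c²: (-3607/8324)·4 + 222/2081·25/81 + 1749/2081·196/81 = 1/3 ✓
b·Ac: 222/2081·2 + 1749/2081·(-1/18) = 1/6 ✓
b·c³: (-3607/8324)·8 + 222/2081·125/729 + 1749/2081·2744/729 = -16000/56187 ≠ 1/4 ⇒ order 3.
b·(c∘Ac): 222/2081·10/9 + 1749/2081·(-7/81) = 2579/56187 ≠ 1/8
b·Ac²: 222/2081·4 + 1749/2081·(-83/162) = -437/112374 ≠ 1/12
b·A²c: 1749/2081·1 = 1749/2081 ≠ 1/24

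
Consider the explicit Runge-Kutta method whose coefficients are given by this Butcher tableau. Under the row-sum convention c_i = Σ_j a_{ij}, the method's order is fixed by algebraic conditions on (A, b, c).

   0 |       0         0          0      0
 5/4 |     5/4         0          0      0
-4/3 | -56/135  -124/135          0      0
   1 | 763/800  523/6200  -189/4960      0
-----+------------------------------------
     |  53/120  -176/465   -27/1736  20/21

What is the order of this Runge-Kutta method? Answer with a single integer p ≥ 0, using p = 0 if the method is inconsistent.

4

b = (53/120, -176/465, -27/1736, 20/21)
c = (0, 5/4, -4/3, 1)
Ac = (0, 0, -31/27, 5/32)
Σ b_i: 53/120·1 + (-176/465)·1 + (-27/1736)·1 + 20/21·1 = 1 ✓
b·c: (-176/465)·5/4 + (-27/1736)·(-4/3) + 20/21·1 = 1/2 ✓
b·c²: (-176/465)·25/16 + (-27/1736)·16/9 + 20/21·1 = 1/3 ✓
b·Ac: (-27/1736)·(-31/27) + 20/21·5/32 = 1/6 ✓
b·c³: (-176/465)·125/64 + (-27/1736)·(-64/27) + 20/21·1 = 1/4 ✓
b·(c∘Ac): (-27/1736)·124/81 + 20/21·5/32 = 1/8 ✓
b·Ac²: (-27/1736)·(-155/108) + 20/21·41/640 = 1/12 ✓
b·A²c: 20/21·7/160 = 1/24 ✓; 4 stages ⇒ order 4.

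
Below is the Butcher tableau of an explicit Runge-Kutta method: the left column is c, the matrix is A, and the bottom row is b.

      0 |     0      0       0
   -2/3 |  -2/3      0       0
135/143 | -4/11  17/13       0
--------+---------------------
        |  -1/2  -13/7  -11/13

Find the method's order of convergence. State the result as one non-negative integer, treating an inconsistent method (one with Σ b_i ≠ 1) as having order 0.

b = (-1/2, -13/7, -11/13)
c = (0, -2/3, 135/143)
Ac = (0, 0, -34/39)
Σ b_i: (-1/2)·1 + (-13/7)·1 + (-11/13)·1 = -583/182 ≠ 1 ⇒ order 0.

0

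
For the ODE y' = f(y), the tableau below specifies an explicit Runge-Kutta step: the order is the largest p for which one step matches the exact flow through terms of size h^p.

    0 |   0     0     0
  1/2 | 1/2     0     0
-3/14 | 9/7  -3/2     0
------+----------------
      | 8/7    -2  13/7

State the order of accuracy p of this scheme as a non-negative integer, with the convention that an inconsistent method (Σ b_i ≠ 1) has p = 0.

b = (8/7, -2, 13/7)
c = (0, 1/2, -3/14)
Ac = (0, 0, -3/4)
Σ b_i: 8/7·1 + (-2)·1 + 13/7·1 = 1 ✓
b·c: (-2)·1/2 + 13/7·(-3/14) = -137/98 ≠ 1/2 ⇒ order 1.

1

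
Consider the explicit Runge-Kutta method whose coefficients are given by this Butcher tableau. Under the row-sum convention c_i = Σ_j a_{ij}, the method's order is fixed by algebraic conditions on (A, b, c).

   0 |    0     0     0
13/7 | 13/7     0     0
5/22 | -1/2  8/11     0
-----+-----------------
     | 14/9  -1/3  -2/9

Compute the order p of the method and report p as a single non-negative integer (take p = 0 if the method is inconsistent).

b = (14/9, -1/3, -2/9)
c = (0, 13/7, 5/22)
Ac = (0, 0, 104/77)
Σ b_i: 14/9·1 + (-1/3)·1 + (-2/9)·1 = 1 ✓
b·c: (-1/3)·13/7 + (-2/9)·5/22 = -464/693 ≠ 1/2 ⇒ order 1.

1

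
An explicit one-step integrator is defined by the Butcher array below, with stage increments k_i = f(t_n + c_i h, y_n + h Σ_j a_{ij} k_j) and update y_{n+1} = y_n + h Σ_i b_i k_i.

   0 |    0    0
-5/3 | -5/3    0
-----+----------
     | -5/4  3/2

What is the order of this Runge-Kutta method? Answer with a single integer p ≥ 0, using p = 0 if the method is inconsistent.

0

b = (-5/4, 3/2)
c = (0, -5/3)
Σ b_i: (-5/4)·1 + 3/2·1 = 1/4 ≠ 1 ⇒ order 0.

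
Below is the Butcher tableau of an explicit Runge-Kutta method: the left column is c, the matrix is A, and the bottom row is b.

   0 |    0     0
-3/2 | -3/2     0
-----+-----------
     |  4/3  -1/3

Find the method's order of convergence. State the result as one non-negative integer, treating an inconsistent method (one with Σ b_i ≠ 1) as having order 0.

2

b = (4/3, -1/3)
c = (0, -3/2)
Σ b_i: 4/3·1 + (-1/3)·1 = 1 ✓
b·c: (-1/3)·(-3/2) = 1/2 ✓; 2 stages ⇒ order 2.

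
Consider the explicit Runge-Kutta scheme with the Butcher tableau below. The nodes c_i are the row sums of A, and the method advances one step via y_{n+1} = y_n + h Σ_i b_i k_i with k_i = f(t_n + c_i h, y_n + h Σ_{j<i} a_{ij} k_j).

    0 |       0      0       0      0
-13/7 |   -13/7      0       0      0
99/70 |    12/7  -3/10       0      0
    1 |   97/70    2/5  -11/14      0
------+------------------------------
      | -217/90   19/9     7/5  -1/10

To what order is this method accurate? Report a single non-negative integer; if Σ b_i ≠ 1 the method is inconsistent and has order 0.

1

b = (-217/90, 19/9, 7/5, -1/10)
c = (0, -13/7, 99/70, 1)
Ac = (0, 0, 39/70, -1817/980)
Σ b_i: (-217/90)·1 + 19/9·1 + 7/5·1 + (-1/10)·1 = 1 ✓
b·c: 19/9·(-13/7) + 7/5·99/70 + (-1/10)·1 = -3214/1575 ≠ 1/2 ⇒ order 1.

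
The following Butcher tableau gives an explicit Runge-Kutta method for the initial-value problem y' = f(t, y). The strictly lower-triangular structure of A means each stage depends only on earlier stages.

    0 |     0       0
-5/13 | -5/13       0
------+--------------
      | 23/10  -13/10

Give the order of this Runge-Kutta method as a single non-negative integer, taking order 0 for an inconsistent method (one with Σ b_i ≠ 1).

2

b = (23/10, -13/10)
c = (0, -5/13)
Σ b_i: 23/10·1 + (-13/10)·1 = 1 ✓
b·c: (-13/10)·(-5/13) = 1/2 ✓; 2 stages ⇒ order 2.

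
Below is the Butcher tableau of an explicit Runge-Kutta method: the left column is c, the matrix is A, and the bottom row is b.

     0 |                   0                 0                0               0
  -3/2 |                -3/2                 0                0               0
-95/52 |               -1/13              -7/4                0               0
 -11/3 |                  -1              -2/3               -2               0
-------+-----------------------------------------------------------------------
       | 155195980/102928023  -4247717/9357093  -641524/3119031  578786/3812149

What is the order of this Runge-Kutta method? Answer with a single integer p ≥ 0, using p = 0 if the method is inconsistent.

b = (155195980/102928023, -4247717/9357093, -641524/3119031, 578786/3812149)
c = (0, -3/2, -95/52, -11/3)
Ac = (0, 0, 21/8, 121/26)
Σ b_i: 155195980/102928023·1 + (-4247717/9357093)·1 + (-641524/3119031)·1 + 578786/3812149·1 = 1 ✓
b·c: (-4247717/9357093)·(-3/2) + (-641524/3119031)·(-95/52) + 578786/3812149·(-11/3) = 1/2 ✓
b·c²: (-4247717/9357093)·9/4 + (-641524/3119031)·9025/2704 + 578786/3812149·121/9 = 1/3 ✓
b·Ac: (-641524/3119031)·21/8 + 578786/3812149·121/26 = 1/6 ✓
b·c³: (-4247717/9357093)·(-27/8) + (-641524/3119031)·(-857375/140608) + 578786/3812149·(-1331/27) = -703387853/149713488 ≠ 1/4 ⇒ order 3.
b·(c∘Ac): (-641524/3119031)·(-1995/416) + 578786/3812149·(-1331/78) = -4448181/2772472 ≠ 1/8
b·Ac²: (-641524/3119031)·(-63/16) + 578786/3812149·(-11053/1352) = -21377363/49557937 ≠ 1/12
b·A²c: 578786/3812149·(-21/4) = -6077253/7624298 ≠ 1/24

3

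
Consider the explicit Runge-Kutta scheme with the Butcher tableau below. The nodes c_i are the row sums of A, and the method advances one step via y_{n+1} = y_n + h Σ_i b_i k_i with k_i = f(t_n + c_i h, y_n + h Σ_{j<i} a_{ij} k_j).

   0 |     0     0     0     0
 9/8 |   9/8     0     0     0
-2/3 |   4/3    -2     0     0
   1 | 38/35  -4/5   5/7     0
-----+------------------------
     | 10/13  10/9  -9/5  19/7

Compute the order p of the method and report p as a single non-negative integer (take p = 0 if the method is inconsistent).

b = (10/13, 10/9, -9/5, 19/7)
c = (0, 9/8, -2/3, 1)
Ac = (0, 0, -9/4, -289/210)
Σ b_i: 10/13·1 + 10/9·1 + (-9/5)·1 + 19/7·1 = 11444/4095 ≠ 1 ⇒ order 0.

0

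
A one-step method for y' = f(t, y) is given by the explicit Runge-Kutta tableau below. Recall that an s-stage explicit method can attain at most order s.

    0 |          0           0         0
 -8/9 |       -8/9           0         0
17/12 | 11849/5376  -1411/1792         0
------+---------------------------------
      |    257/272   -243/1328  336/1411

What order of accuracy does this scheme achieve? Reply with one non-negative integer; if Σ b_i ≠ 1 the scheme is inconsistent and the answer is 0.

3

b = (257/272, -243/1328, 336/1411)
c = (0, -8/9, 17/12)
Ac = (0, 0, 1411/2016)
Σ b_i: 257/272·1 + (-243/1328)·1 + 336/1411·1 = 1 ✓
b·c: (-243/1328)·(-8/9) + 336/1411·17/12 = 1/2 ✓
b·c²: (-243/1328)·64/81 + 336/1411·289/144 = 1/3 ✓
b·Ac: 336/1411·1411/2016 = 1/6 ✓; 3 stages ⇒ order 3.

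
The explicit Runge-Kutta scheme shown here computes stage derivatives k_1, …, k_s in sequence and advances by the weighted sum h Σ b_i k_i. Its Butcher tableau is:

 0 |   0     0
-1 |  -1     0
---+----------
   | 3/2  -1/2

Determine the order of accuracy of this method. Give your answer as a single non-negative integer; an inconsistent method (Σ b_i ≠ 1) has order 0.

2

b = (3/2, -1/2)
c = (0, -1)
Σ b_i: 3/2·1 + (-1/2)·1 = 1 ✓
b·c: (-1/2)·(-1) = 1/2 ✓; 2 stages ⇒ order 2.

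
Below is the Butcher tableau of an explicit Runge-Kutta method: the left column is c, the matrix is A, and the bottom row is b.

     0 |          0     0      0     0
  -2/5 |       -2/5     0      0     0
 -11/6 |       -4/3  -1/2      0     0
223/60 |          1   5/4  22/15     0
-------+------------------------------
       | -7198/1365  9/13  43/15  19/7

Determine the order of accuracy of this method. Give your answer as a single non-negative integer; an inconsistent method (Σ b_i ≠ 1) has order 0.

1

b = (-7198/1365, 9/13, 43/15, 19/7)
c = (0, -2/5, -11/6, 223/60)
Ac = (0, 0, 1/5, -287/90)
Σ b_i: (-7198/1365)·1 + 9/13·1 + 43/15·1 + 19/7·1 = 1 ✓
b·c: 9/13·(-2/5) + 43/15·(-11/6) + 19/7·223/60 = 74621/16380 ≠ 1/2 ⇒ order 1.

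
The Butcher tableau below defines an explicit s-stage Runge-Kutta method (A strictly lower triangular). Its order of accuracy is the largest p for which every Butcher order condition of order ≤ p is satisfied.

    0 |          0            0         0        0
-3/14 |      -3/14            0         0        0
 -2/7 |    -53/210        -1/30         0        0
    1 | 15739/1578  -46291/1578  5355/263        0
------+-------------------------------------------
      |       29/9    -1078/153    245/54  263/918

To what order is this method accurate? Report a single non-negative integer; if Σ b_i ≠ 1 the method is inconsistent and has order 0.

b = (29/9, -1078/153, 245/54, 263/918)
c = (0, -3/14, -2/7, 1)
Ac = (0, 0, 1/140, 493/1052)
Σ b_i: 29/9·1 + (-1078/153)·1 + 245/54·1 + 263/918·1 = 1 ✓
b·c: (-1078/153)·(-3/14) + 245/54·(-2/7) + 263/918·1 = 1/2 ✓
b·c²: (-1078/153)·9/196 + 245/54·4/49 + 263/918·1 = 1/3 ✓
b·Ac: 245/54·1/140 + 263/918·493/1052 = 1/6 ✓
b·c³: (-1078/153)·(-27/2744) + 245/54·(-8/343) + 263/918·1 = 1/4 ✓
b·(c∘Ac): 245/54·(-1/490) + 263/918·493/1052 = 1/8 ✓
b·Ac²: 245/54·(-3/1960) + 263/918·663/2104 = 1/12 ✓
b·A²c: 263/918·153/1052 = 1/24 ✓; 4 stages ⇒ order 4.

4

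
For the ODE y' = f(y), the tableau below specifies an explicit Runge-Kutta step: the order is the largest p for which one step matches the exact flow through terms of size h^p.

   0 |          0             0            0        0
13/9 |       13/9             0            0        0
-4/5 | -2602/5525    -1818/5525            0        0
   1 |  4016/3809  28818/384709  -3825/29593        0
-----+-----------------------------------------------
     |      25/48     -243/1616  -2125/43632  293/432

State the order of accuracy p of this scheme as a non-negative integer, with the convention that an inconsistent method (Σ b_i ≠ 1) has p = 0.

b = (25/48, -243/1616, -2125/43632, 293/432)
c = (0, 13/9, -4/5, 1)
Ac = (0, 0, -202/425, 62/293)
Σ b_i: 25/48·1 + (-243/1616)·1 + (-2125/43632)·1 + 293/432·1 = 1 ✓
b·c: (-243/1616)·13/9 + (-2125/43632)·(-4/5) + 293/432·1 = 1/2 ✓
b·c²: (-243/1616)·169/81 + (-2125/43632)·16/25 + 293/432·1 = 1/3 ✓
b·Ac: (-2125/43632)·(-202/425) + 293/432·62/293 = 1/6 ✓
b·c³: (-243/1616)·2197/729 + (-2125/43632)·(-64/125) + 293/432·1 = 1/4 ✓
b·(c∘Ac): (-2125/43632)·808/2125 + 293/432·62/293 = 1/8 ✓
b·Ac²: (-2125/43632)·(-2626/3825) + 293/432·194/2637 = 1/12 ✓
b·A²c: 293/432·18/293 = 1/24 ✓; 4 stages ⇒ order 4.

4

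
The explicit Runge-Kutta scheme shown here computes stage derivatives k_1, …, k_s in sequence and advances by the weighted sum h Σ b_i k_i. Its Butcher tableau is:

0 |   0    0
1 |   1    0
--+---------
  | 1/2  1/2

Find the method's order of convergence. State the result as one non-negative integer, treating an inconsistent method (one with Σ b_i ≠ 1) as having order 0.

b = (1/2, 1/2)
c = (0, 1)
Σ b_i: 1/2·1 + 1/2·1 = 1 ✓
b·c: 1/2·1 = 1/2 ✓; 2 stages ⇒ order 2.

2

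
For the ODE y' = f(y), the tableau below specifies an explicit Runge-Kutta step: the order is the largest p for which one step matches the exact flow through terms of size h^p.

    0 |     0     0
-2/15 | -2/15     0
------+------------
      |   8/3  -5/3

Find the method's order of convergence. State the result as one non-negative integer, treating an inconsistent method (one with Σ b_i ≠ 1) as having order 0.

b = (8/3, -5/3)
c = (0, -2/15)
Σ b_i: 8/3·1 + (-5/3)·1 = 1 ✓
b·c: (-5/3)·(-2/15) = 2/9 ≠ 1/2 ⇒ order 1.

1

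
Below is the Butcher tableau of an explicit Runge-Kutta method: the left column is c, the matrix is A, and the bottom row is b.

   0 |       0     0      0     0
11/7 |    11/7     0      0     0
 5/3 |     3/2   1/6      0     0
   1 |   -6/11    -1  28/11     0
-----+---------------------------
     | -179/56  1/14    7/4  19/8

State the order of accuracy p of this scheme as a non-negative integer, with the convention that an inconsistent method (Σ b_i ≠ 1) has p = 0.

b = (-179/56, 1/14, 7/4, 19/8)
c = (0, 11/7, 5/3, 1)
Ac = (0, 0, 11/42, 617/231)
Σ b_i: (-179/56)·1 + 1/14·1 + 7/4·1 + 19/8·1 = 1 ✓
b·c: 1/14·11/7 + 7/4·5/3 + 19/8·1 = 6355/1176 ≠ 1/2 ⇒ order 1.

1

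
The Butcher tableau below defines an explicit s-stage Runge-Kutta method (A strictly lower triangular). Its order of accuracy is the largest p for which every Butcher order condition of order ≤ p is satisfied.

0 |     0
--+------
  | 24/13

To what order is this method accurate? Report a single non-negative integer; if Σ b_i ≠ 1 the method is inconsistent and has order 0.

b = (24/13)
c = (0)
Σ b_i: 24/13·1 = 24/13 ≠ 1 ⇒ order 0.

0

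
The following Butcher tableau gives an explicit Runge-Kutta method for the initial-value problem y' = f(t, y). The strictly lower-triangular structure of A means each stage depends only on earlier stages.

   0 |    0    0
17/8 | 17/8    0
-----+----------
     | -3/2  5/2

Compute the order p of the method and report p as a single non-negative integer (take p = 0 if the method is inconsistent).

b = (-3/2, 5/2)
c = (0, 17/8)
Σ b_i: (-3/2)·1 + 5/2·1 = 1 ✓
b·c: 5/2·17/8 = 85/16 ≠ 1/2 ⇒ order 1.

1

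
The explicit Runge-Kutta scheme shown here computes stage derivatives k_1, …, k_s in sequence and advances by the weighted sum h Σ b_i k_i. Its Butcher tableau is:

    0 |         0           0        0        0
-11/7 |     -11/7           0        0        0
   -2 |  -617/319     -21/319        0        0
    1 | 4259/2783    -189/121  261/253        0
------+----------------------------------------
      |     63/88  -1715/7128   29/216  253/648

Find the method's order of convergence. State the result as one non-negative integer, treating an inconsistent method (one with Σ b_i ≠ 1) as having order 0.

4

b = (63/88, -1715/7128, 29/216, 253/648)
c = (0, -11/7, -2, 1)
Ac = (0, 0, 3/29, 9/23)
Σ b_i: 63/88·1 + (-1715/7128)·1 + 29/216·1 + 253/648·1 = 1 ✓
b·c: (-1715/7128)·(-11/7) + 29/216·(-2) + 253/648·1 = 1/2 ✓
b·c²: (-1715/7128)·121/49 + 29/216·4 + 253/648·1 = 1/3 ✓
b·Ac: 29/216·3/29 + 253/648·9/23 = 1/6 ✓
b·c³: (-1715/7128)·(-1331/343) + 29/216·(-8) + 253/648·1 = 1/4 ✓
b·(c∘Ac): 29/216·(-6/29) + 253/648·9/23 = 1/8 ✓
b·Ac²: 29/216·(-33/203) + 253/648·477/1771 = 1/12 ✓
b·A²c: 253/648·27/253 = 1/24 ✓; 4 stages ⇒ order 4.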